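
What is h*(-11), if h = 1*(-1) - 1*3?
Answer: 44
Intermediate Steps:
h = -4 (h = -1 - 3 = -4)
h*(-11) = -4*(-11) = 44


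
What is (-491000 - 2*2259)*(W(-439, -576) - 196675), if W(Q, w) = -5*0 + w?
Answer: 97741421018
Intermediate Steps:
W(Q, w) = w (W(Q, w) = 0 + w = w)
(-491000 - 2*2259)*(W(-439, -576) - 196675) = (-491000 - 2*2259)*(-576 - 196675) = (-491000 - 4518)*(-197251) = -495518*(-197251) = 97741421018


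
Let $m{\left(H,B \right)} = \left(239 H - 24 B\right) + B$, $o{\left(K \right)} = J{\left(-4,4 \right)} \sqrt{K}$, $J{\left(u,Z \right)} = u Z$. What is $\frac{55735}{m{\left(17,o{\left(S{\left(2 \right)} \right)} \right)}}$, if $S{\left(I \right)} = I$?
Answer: $\frac{226451305}{16237121} - \frac{20510480 \sqrt{2}}{16237121} \approx 12.16$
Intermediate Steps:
$J{\left(u,Z \right)} = Z u$
$o{\left(K \right)} = - 16 \sqrt{K}$ ($o{\left(K \right)} = 4 \left(-4\right) \sqrt{K} = - 16 \sqrt{K}$)
$m{\left(H,B \right)} = - 23 B + 239 H$ ($m{\left(H,B \right)} = \left(- 24 B + 239 H\right) + B = - 23 B + 239 H$)
$\frac{55735}{m{\left(17,o{\left(S{\left(2 \right)} \right)} \right)}} = \frac{55735}{- 23 \left(- 16 \sqrt{2}\right) + 239 \cdot 17} = \frac{55735}{368 \sqrt{2} + 4063} = \frac{55735}{4063 + 368 \sqrt{2}}$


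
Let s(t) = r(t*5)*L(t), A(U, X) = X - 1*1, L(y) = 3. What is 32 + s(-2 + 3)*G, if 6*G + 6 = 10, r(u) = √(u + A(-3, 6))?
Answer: 32 + 2*√10 ≈ 38.325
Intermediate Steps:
A(U, X) = -1 + X (A(U, X) = X - 1 = -1 + X)
r(u) = √(5 + u) (r(u) = √(u + (-1 + 6)) = √(u + 5) = √(5 + u))
G = ⅔ (G = -1 + (⅙)*10 = -1 + 5/3 = ⅔ ≈ 0.66667)
s(t) = 3*√(5 + 5*t) (s(t) = √(5 + t*5)*3 = √(5 + 5*t)*3 = 3*√(5 + 5*t))
32 + s(-2 + 3)*G = 32 + (3*√(5 + 5*(-2 + 3)))*(⅔) = 32 + (3*√(5 + 5*1))*(⅔) = 32 + (3*√(5 + 5))*(⅔) = 32 + (3*√10)*(⅔) = 32 + 2*√10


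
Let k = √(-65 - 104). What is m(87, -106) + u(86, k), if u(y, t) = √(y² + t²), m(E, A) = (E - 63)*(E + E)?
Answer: 4176 + 3*√803 ≈ 4261.0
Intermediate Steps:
m(E, A) = 2*E*(-63 + E) (m(E, A) = (-63 + E)*(2*E) = 2*E*(-63 + E))
k = 13*I (k = √(-169) = 13*I ≈ 13.0*I)
u(y, t) = √(t² + y²)
m(87, -106) + u(86, k) = 2*87*(-63 + 87) + √((13*I)² + 86²) = 2*87*24 + √(-169 + 7396) = 4176 + √7227 = 4176 + 3*√803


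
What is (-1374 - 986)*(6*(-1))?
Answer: 14160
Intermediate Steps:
(-1374 - 986)*(6*(-1)) = -2360*(-6) = 14160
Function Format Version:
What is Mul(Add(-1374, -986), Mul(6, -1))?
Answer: 14160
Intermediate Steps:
Mul(Add(-1374, -986), Mul(6, -1)) = Mul(-2360, -6) = 14160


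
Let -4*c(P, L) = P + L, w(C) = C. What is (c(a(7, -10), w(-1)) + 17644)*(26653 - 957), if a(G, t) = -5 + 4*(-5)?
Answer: 453547248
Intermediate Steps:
a(G, t) = -25 (a(G, t) = -5 - 20 = -25)
c(P, L) = -L/4 - P/4 (c(P, L) = -(P + L)/4 = -(L + P)/4 = -L/4 - P/4)
(c(a(7, -10), w(-1)) + 17644)*(26653 - 957) = ((-¼*(-1) - ¼*(-25)) + 17644)*(26653 - 957) = ((¼ + 25/4) + 17644)*25696 = (13/2 + 17644)*25696 = (35301/2)*25696 = 453547248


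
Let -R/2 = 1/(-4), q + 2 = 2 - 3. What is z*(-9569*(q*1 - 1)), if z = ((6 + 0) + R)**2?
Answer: 1617161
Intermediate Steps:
q = -3 (q = -2 + (2 - 3) = -2 - 1 = -3)
R = 1/2 (R = -2/(-4) = -2*(-1/4) = 1/2 ≈ 0.50000)
z = 169/4 (z = ((6 + 0) + 1/2)**2 = (6 + 1/2)**2 = (13/2)**2 = 169/4 ≈ 42.250)
z*(-9569*(q*1 - 1)) = 169*(-9569*(-3*1 - 1))/4 = 169*(-9569*(-3 - 1))/4 = 169*(-9569*(-4))/4 = (169/4)*38276 = 1617161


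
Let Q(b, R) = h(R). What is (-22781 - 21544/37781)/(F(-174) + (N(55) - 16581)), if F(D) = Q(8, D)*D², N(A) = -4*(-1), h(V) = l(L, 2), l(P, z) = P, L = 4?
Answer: -860710505/3949134587 ≈ -0.21795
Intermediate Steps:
h(V) = 4
Q(b, R) = 4
N(A) = 4
F(D) = 4*D²
(-22781 - 21544/37781)/(F(-174) + (N(55) - 16581)) = (-22781 - 21544/37781)/(4*(-174)² + (4 - 16581)) = (-22781 - 21544*1/37781)/(4*30276 - 16577) = (-22781 - 21544/37781)/(121104 - 16577) = -860710505/37781/104527 = -860710505/37781*1/104527 = -860710505/3949134587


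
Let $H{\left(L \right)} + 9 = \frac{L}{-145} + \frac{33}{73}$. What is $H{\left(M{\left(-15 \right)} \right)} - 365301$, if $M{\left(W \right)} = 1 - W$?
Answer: $- \frac{3866802733}{10585} \approx -3.6531 \cdot 10^{5}$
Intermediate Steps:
$H{\left(L \right)} = - \frac{624}{73} - \frac{L}{145}$ ($H{\left(L \right)} = -9 + \left(\frac{L}{-145} + \frac{33}{73}\right) = -9 + \left(L \left(- \frac{1}{145}\right) + 33 \cdot \frac{1}{73}\right) = -9 - \left(- \frac{33}{73} + \frac{L}{145}\right) = - \frac{624}{73} - \frac{L}{145}$)
$H{\left(M{\left(-15 \right)} \right)} - 365301 = \left(- \frac{624}{73} - \frac{1 - -15}{145}\right) - 365301 = \left(- \frac{624}{73} - \frac{1 + 15}{145}\right) - 365301 = \left(- \frac{624}{73} - \frac{16}{145}\right) - 365301 = - \frac{91648}{10585} - 365301 = - \frac{3866802733}{10585}$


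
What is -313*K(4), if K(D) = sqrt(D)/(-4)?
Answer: 313/2 ≈ 156.50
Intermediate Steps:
K(D) = -sqrt(D)/4
-313*K(4) = -(-313)*sqrt(4)/4 = -(-313)*2/4 = -313*(-1/2) = 313/2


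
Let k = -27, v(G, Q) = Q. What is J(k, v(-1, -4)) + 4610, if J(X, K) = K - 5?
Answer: 4601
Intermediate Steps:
J(X, K) = -5 + K
J(k, v(-1, -4)) + 4610 = (-5 - 4) + 4610 = -9 + 4610 = 4601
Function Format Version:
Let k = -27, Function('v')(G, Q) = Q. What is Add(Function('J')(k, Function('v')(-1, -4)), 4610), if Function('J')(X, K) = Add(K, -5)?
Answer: 4601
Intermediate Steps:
Function('J')(X, K) = Add(-5, K)
Add(Function('J')(k, Function('v')(-1, -4)), 4610) = Add(Add(-5, -4), 4610) = Add(-9, 4610) = 4601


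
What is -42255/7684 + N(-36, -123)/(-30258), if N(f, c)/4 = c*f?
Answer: -1916871/315044 ≈ -6.0845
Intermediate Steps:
N(f, c) = 4*c*f (N(f, c) = 4*(c*f) = 4*c*f)
-42255/7684 + N(-36, -123)/(-30258) = -42255/7684 + (4*(-123)*(-36))/(-30258) = -42255*1/7684 + 17712*(-1/30258) = -42255/7684 - 24/41 = -1916871/315044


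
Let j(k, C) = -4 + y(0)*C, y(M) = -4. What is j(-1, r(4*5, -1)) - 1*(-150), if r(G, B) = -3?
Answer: 158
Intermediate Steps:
j(k, C) = -4 - 4*C
j(-1, r(4*5, -1)) - 1*(-150) = (-4 - 4*(-3)) - 1*(-150) = (-4 + 12) + 150 = 8 + 150 = 158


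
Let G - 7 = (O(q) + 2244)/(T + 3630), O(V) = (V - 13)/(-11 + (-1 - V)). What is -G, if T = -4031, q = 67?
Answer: -44531/31679 ≈ -1.4057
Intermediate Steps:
O(V) = (-13 + V)/(-12 - V)
G = 44531/31679 (G = 7 + ((13 - 1*67)/(12 + 67) + 2244)/(-4031 + 3630) = 7 + ((13 - 67)/79 + 2244)/(-401) = 7 + ((1/79)*(-54) + 2244)*(-1/401) = 7 + (-54/79 + 2244)*(-1/401) = 7 + (177222/79)*(-1/401) = 7 - 177222/31679 = 44531/31679 ≈ 1.4057)
-G = -1*44531/31679 = -44531/31679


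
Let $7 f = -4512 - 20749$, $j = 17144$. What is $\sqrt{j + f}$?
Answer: $\frac{\sqrt{663229}}{7} \approx 116.34$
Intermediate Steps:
$f = - \frac{25261}{7}$ ($f = \frac{-4512 - 20749}{7} = \frac{1}{7} \left(-25261\right) = - \frac{25261}{7} \approx -3608.7$)
$\sqrt{j + f} = \sqrt{17144 - \frac{25261}{7}} = \sqrt{\frac{94747}{7}} = \frac{\sqrt{663229}}{7}$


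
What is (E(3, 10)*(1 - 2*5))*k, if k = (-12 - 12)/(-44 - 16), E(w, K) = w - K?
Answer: 126/5 ≈ 25.200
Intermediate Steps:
k = ⅖ (k = -24/(-60) = -24*(-1/60) = ⅖ ≈ 0.40000)
(E(3, 10)*(1 - 2*5))*k = ((3 - 1*10)*(1 - 2*5))*(⅖) = ((3 - 10)*(1 - 10))*(⅖) = -7*(-9)*(⅖) = 63*(⅖) = 126/5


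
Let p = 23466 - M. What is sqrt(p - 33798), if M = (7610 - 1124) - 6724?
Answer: 7*I*sqrt(206) ≈ 100.47*I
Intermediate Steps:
M = -238 (M = 6486 - 6724 = -238)
p = 23704 (p = 23466 - 1*(-238) = 23466 + 238 = 23704)
sqrt(p - 33798) = sqrt(23704 - 33798) = sqrt(-10094) = 7*I*sqrt(206)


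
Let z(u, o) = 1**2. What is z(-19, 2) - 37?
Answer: -36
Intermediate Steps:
z(u, o) = 1
z(-19, 2) - 37 = 1 - 37 = -36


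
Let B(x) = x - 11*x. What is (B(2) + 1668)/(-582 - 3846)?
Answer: -412/1107 ≈ -0.37218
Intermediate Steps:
B(x) = -10*x (B(x) = x - 11*x = -10*x)
(B(2) + 1668)/(-582 - 3846) = (-10*2 + 1668)/(-582 - 3846) = (-20 + 1668)/(-4428) = 1648*(-1/4428) = -412/1107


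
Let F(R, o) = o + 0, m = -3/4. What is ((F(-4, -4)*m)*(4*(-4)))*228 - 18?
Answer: -10962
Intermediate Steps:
m = -3/4 (m = -3*1/4 = -3/4 ≈ -0.75000)
F(R, o) = o
((F(-4, -4)*m)*(4*(-4)))*228 - 18 = ((-4*(-3/4))*(4*(-4)))*228 - 18 = (3*(-16))*228 - 18 = -48*228 - 18 = -10944 - 18 = -10962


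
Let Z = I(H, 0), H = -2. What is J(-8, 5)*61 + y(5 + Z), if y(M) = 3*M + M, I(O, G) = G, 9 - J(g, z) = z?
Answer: 264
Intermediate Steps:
J(g, z) = 9 - z
Z = 0
y(M) = 4*M
J(-8, 5)*61 + y(5 + Z) = (9 - 1*5)*61 + 4*(5 + 0) = (9 - 5)*61 + 4*5 = 4*61 + 20 = 244 + 20 = 264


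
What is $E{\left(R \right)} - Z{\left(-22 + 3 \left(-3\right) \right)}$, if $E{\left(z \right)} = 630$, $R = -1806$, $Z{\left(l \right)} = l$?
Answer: $661$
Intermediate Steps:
$E{\left(R \right)} - Z{\left(-22 + 3 \left(-3\right) \right)} = 630 - \left(-22 + 3 \left(-3\right)\right) = 630 - \left(-22 - 9\right) = 630 - -31 = 630 + 31 = 661$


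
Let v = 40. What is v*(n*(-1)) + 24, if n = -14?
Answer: 584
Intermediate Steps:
v*(n*(-1)) + 24 = 40*(-14*(-1)) + 24 = 40*14 + 24 = 560 + 24 = 584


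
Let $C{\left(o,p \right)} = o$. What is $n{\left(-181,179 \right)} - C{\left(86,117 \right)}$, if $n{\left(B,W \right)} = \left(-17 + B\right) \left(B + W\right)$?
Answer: $310$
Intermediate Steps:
$n{\left(-181,179 \right)} - C{\left(86,117 \right)} = \left(\left(-181\right)^{2} - -3077 - 3043 - 32399\right) - 86 = \left(32761 + 3077 - 3043 - 32399\right) - 86 = 396 - 86 = 310$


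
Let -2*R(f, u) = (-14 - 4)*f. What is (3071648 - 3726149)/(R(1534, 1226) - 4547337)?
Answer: 218167/1511177 ≈ 0.14437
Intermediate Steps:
R(f, u) = 9*f (R(f, u) = -(-14 - 4)*f/2 = -(-9)*f = 9*f)
(3071648 - 3726149)/(R(1534, 1226) - 4547337) = (3071648 - 3726149)/(9*1534 - 4547337) = -654501/(13806 - 4547337) = -654501/(-4533531) = -654501*(-1/4533531) = 218167/1511177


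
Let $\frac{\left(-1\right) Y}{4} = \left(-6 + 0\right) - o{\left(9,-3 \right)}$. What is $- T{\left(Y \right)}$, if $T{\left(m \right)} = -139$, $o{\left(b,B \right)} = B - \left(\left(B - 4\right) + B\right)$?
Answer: $139$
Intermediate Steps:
$o{\left(b,B \right)} = 4 - B$ ($o{\left(b,B \right)} = B - \left(\left(-4 + B\right) + B\right) = B - \left(-4 + 2 B\right) = 4 - B$)
$Y = 52$ ($Y = - 4 \left(\left(-6 + 0\right) - \left(4 - -3\right)\right) = - 4 \left(-6 - \left(4 + 3\right)\right) = - 4 \left(-6 - 7\right) = \left(-4\right) \left(-13\right) = 52$)
$- T{\left(Y \right)} = \left(-1\right) \left(-139\right) = 139$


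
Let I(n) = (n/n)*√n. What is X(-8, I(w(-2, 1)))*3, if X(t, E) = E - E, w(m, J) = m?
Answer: 0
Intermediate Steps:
I(n) = √n (I(n) = 1*√n = √n)
X(t, E) = 0
X(-8, I(w(-2, 1)))*3 = 0*3 = 0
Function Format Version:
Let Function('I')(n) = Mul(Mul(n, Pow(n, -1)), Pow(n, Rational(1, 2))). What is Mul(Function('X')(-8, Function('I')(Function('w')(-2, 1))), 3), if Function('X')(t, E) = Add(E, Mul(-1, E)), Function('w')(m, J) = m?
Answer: 0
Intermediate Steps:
Function('I')(n) = Pow(n, Rational(1, 2)) (Function('I')(n) = Mul(1, Pow(n, Rational(1, 2))) = Pow(n, Rational(1, 2)))
Function('X')(t, E) = 0
Mul(Function('X')(-8, Function('I')(Function('w')(-2, 1))), 3) = Mul(0, 3) = 0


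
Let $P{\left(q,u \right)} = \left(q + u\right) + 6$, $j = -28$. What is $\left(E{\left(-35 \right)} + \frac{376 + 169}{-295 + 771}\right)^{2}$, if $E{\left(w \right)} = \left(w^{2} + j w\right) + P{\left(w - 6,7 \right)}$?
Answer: $\frac{1074948019209}{226576} \approx 4.7443 \cdot 10^{6}$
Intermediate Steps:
$P{\left(q,u \right)} = 6 + q + u$
$E{\left(w \right)} = 7 + w^{2} - 27 w$ ($E{\left(w \right)} = \left(w^{2} - 28 w\right) + \left(6 + \left(w - 6\right) + 7\right) = \left(w^{2} - 28 w\right) + \left(6 + \left(-6 + w\right) + 7\right) = \left(w^{2} - 28 w\right) + \left(7 + w\right) = 7 + w^{2} - 27 w$)
$\left(E{\left(-35 \right)} + \frac{376 + 169}{-295 + 771}\right)^{2} = \left(\left(7 + \left(-35\right)^{2} - -945\right) + \frac{376 + 169}{-295 + 771}\right)^{2} = \left(\left(7 + 1225 + 945\right) + \frac{545}{476}\right)^{2} = \left(2177 + 545 \cdot \frac{1}{476}\right)^{2} = \left(2177 + \frac{545}{476}\right)^{2} = \left(\frac{1036797}{476}\right)^{2} = \frac{1074948019209}{226576}$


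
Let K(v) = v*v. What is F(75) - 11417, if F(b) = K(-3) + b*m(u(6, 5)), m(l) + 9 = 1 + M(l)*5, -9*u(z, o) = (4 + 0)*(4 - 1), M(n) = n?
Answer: -12508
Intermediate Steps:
K(v) = v²
u(z, o) = -4/3 (u(z, o) = -(4 + 0)*(4 - 1)/9 = -4*3/9 = -⅑*12 = -4/3)
m(l) = -8 + 5*l (m(l) = -9 + (1 + l*5) = -9 + (1 + 5*l) = -8 + 5*l)
F(b) = 9 - 44*b/3 (F(b) = (-3)² + b*(-8 + 5*(-4/3)) = 9 + b*(-8 - 20/3) = 9 + b*(-44/3) = 9 - 44*b/3)
F(75) - 11417 = (9 - 44/3*75) - 11417 = (9 - 1100) - 11417 = -1091 - 11417 = -12508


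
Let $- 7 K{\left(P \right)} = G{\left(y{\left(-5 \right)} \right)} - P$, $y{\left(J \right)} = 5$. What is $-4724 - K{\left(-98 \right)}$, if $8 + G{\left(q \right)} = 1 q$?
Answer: $- \frac{32973}{7} \approx -4710.4$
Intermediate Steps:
$G{\left(q \right)} = -8 + q$ ($G{\left(q \right)} = -8 + 1 q = -8 + q$)
$K{\left(P \right)} = \frac{3}{7} + \frac{P}{7}$ ($K{\left(P \right)} = - \frac{\left(-8 + 5\right) - P}{7} = - \frac{-3 - P}{7} = \frac{3}{7} + \frac{P}{7}$)
$-4724 - K{\left(-98 \right)} = -4724 - \left(\frac{3}{7} + \frac{1}{7} \left(-98\right)\right) = -4724 - \left(\frac{3}{7} - 14\right) = -4724 - - \frac{95}{7} = -4724 + \frac{95}{7} = - \frac{32973}{7}$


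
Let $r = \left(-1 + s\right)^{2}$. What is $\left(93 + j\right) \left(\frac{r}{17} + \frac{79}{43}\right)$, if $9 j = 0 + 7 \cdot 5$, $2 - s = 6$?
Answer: $\frac{702832}{2193} \approx 320.49$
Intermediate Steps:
$s = -4$ ($s = 2 - 6 = -4$)
$j = \frac{35}{9}$ ($j = \frac{0 + 7 \cdot 5}{9} = \frac{0 + 35}{9} = \frac{1}{9} \cdot 35 = \frac{35}{9} \approx 3.8889$)
$r = 25$ ($r = \left(-1 - 4\right)^{2} = \left(-5\right)^{2} = 25$)
$\left(93 + j\right) \left(\frac{r}{17} + \frac{79}{43}\right) = \left(93 + \frac{35}{9}\right) \left(\frac{25}{17} + \frac{79}{43}\right) = \frac{872 \left(25 \cdot \frac{1}{17} + 79 \cdot \frac{1}{43}\right)}{9} = \frac{872 \left(\frac{25}{17} + \frac{79}{43}\right)}{9} = \frac{872}{9} \cdot \frac{2418}{731} = \frac{702832}{2193}$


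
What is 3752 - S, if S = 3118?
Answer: 634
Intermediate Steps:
3752 - S = 3752 - 1*3118 = 3752 - 3118 = 634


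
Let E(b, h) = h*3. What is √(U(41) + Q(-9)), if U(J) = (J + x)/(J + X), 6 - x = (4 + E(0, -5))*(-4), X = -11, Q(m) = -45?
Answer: I*√4490/10 ≈ 6.7007*I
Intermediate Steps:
E(b, h) = 3*h
x = -38 (x = 6 - (4 + 3*(-5))*(-4) = 6 - (4 - 15)*(-4) = 6 - (-11)*(-4) = 6 - 1*44 = 6 - 44 = -38)
U(J) = (-38 + J)/(-11 + J) (U(J) = (J - 38)/(J - 11) = (-38 + J)/(-11 + J))
√(U(41) + Q(-9)) = √((-38 + 41)/(-11 + 41) - 45) = √(3/30 - 45) = √((1/30)*3 - 45) = √(⅒ - 45) = √(-449/10) = I*√4490/10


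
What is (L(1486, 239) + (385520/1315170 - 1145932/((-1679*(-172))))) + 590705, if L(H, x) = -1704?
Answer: 5592607849147882/9495132849 ≈ 5.8900e+5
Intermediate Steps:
(L(1486, 239) + (385520/1315170 - 1145932/((-1679*(-172))))) + 590705 = (-1704 + (385520/1315170 - 1145932/((-1679*(-172))))) + 590705 = (-1704 + (385520*(1/1315170) - 1145932/288788)) + 590705 = (-1704 + (38552/131517 - 1145932*1/288788)) + 590705 = (-1704 + (38552/131517 - 286483/72197)) + 590705 = (-1704 - 34894045967/9495132849) + 590705 = -16214600420663/9495132849 + 590705 = 5592607849147882/9495132849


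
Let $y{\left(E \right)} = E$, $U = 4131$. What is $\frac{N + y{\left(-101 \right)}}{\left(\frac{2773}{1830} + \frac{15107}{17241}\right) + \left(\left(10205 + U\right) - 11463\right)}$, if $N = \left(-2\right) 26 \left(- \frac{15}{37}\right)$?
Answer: $- \frac{31098798570}{1118899292947} \approx -0.027794$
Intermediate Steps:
$N = \frac{780}{37}$ ($N = - 52 \left(\left(-15\right) \frac{1}{37}\right) = \left(-52\right) \left(- \frac{15}{37}\right) = \frac{780}{37} \approx 21.081$)
$\frac{N + y{\left(-101 \right)}}{\left(\frac{2773}{1830} + \frac{15107}{17241}\right) + \left(\left(10205 + U\right) - 11463\right)} = \frac{\frac{780}{37} - 101}{\left(\frac{2773}{1830} + \frac{15107}{17241}\right) + \left(\left(10205 + 4131\right) - 11463\right)} = - \frac{2957}{37 \left(\left(2773 \cdot \frac{1}{1830} + 15107 \cdot \frac{1}{17241}\right) + \left(14336 - 11463\right)\right)} = - \frac{2957}{37 \left(\left(\frac{2773}{1830} + \frac{15107}{17241}\right) + 2873\right)} = - \frac{2957}{37 \left(\frac{25151701}{10517010} + 2873\right)} = - \frac{2957}{37 \cdot \frac{30240521431}{10517010}} = \left(- \frac{2957}{37}\right) \frac{10517010}{30240521431} = - \frac{31098798570}{1118899292947}$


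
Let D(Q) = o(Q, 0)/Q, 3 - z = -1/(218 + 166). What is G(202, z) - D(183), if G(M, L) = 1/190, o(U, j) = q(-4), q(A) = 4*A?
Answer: 3223/34770 ≈ 0.092695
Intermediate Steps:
o(U, j) = -16 (o(U, j) = 4*(-4) = -16)
z = 1153/384 (z = 3 - (-1)/(218 + 166) = 3 - (-1)/384 = 3 - 1*(-1/384) = 3 + 1/384 = 1153/384 ≈ 3.0026)
D(Q) = -16/Q
G(M, L) = 1/190
G(202, z) - D(183) = 1/190 - (-16)/183 = 1/190 - 1*(-16/183) = 1/190 + 16/183 = 3223/34770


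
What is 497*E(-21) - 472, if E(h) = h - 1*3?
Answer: -12400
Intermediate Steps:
E(h) = -3 + h (E(h) = h - 3 = -3 + h)
497*E(-21) - 472 = 497*(-3 - 21) - 472 = 497*(-24) - 472 = -11928 - 472 = -12400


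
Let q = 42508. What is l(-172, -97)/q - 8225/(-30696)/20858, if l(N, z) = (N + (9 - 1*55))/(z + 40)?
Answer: 13292072977/129276245562384 ≈ 0.00010282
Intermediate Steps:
l(N, z) = (-46 + N)/(40 + z) (l(N, z) = (N + (9 - 55))/(40 + z) = (N - 46)/(40 + z) = (-46 + N)/(40 + z))
l(-172, -97)/q - 8225/(-30696)/20858 = ((-46 - 172)/(40 - 97))/42508 - 8225/(-30696)/20858 = (-218/(-57))*(1/42508) - 8225*(-1/30696)*(1/20858) = -1/57*(-218)*(1/42508) + (8225/30696)*(1/20858) = (218/57)*(1/42508) + 8225/640257168 = 109/1211478 + 8225/640257168 = 13292072977/129276245562384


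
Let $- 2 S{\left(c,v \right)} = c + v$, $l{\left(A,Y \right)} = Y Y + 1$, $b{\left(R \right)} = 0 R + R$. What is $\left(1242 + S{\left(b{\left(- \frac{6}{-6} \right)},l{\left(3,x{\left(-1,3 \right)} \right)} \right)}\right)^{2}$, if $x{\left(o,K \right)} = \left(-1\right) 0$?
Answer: $1540081$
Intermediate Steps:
$b{\left(R \right)} = R$ ($b{\left(R \right)} = 0 + R = R$)
$x{\left(o,K \right)} = 0$
$l{\left(A,Y \right)} = 1 + Y^{2}$ ($l{\left(A,Y \right)} = Y^{2} + 1 = 1 + Y^{2}$)
$S{\left(c,v \right)} = - \frac{c}{2} - \frac{v}{2}$ ($S{\left(c,v \right)} = - \frac{c + v}{2} = - \frac{c}{2} - \frac{v}{2}$)
$\left(1242 + S{\left(b{\left(- \frac{6}{-6} \right)},l{\left(3,x{\left(-1,3 \right)} \right)} \right)}\right)^{2} = \left(1242 - \left(\frac{1 + 0^{2}}{2} + \frac{1}{2} \left(-6\right) \frac{1}{-6}\right)\right)^{2} = \left(1242 - \left(\frac{1 + 0}{2} + \frac{1}{2} \left(-6\right) \left(- \frac{1}{6}\right)\right)\right)^{2} = \left(1242 - 1\right)^{2} = 1241^{2} = 1540081$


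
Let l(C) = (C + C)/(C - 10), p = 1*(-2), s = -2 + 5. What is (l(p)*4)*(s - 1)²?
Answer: 16/3 ≈ 5.3333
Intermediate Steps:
s = 3
p = -2
l(C) = 2*C/(-10 + C) (l(C) = (2*C)/(-10 + C) = 2*C/(-10 + C))
(l(p)*4)*(s - 1)² = ((2*(-2)/(-10 - 2))*4)*(3 - 1)² = ((2*(-2)/(-12))*4)*2² = ((2*(-2)*(-1/12))*4)*4 = ((⅓)*4)*4 = (4/3)*4 = 16/3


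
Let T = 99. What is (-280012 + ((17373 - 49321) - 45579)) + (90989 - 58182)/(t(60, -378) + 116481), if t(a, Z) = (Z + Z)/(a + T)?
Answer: -2207172675128/6173241 ≈ -3.5754e+5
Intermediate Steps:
t(a, Z) = 2*Z/(99 + a) (t(a, Z) = (Z + Z)/(a + 99) = (2*Z)/(99 + a) = 2*Z/(99 + a))
(-280012 + ((17373 - 49321) - 45579)) + (90989 - 58182)/(t(60, -378) + 116481) = (-280012 + ((17373 - 49321) - 45579)) + (90989 - 58182)/(2*(-378)/(99 + 60) + 116481) = (-280012 + (-31948 - 45579)) + 32807/(2*(-378)/159 + 116481) = (-280012 - 77527) + 32807/(2*(-378)*(1/159) + 116481) = -357539 + 32807/(-252/53 + 116481) = -357539 + 32807/(6173241/53) = -357539 + 32807*(53/6173241) = -357539 + 1738771/6173241 = -2207172675128/6173241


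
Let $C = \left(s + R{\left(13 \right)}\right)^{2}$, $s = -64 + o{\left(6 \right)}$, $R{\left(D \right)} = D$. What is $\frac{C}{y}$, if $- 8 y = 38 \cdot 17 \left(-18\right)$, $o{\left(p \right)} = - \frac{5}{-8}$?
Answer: $\frac{162409}{93024} \approx 1.7459$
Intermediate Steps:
$o{\left(p \right)} = \frac{5}{8}$ ($o{\left(p \right)} = \left(-5\right) \left(- \frac{1}{8}\right) = \frac{5}{8}$)
$s = - \frac{507}{8}$ ($s = -64 + \frac{5}{8} = - \frac{507}{8} \approx -63.375$)
$y = \frac{2907}{2}$ ($y = - \frac{38 \cdot 17 \left(-18\right)}{8} = - \frac{646 \left(-18\right)}{8} = \left(- \frac{1}{8}\right) \left(-11628\right) = \frac{2907}{2} \approx 1453.5$)
$C = \frac{162409}{64}$ ($C = \left(- \frac{507}{8} + 13\right)^{2} = \left(- \frac{403}{8}\right)^{2} = \frac{162409}{64} \approx 2537.6$)
$\frac{C}{y} = \frac{162409}{64 \cdot \frac{2907}{2}} = \frac{162409}{64} \cdot \frac{2}{2907} = \frac{162409}{93024}$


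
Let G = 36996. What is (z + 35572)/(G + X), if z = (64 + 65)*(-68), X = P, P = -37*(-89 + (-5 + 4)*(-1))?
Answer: 6700/10063 ≈ 0.66581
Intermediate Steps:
P = 3256 (P = -37*(-89 - 1*(-1)) = -37*(-89 + 1) = -37*(-88) = 3256)
X = 3256
z = -8772 (z = 129*(-68) = -8772)
(z + 35572)/(G + X) = (-8772 + 35572)/(36996 + 3256) = 26800/40252 = 26800*(1/40252) = 6700/10063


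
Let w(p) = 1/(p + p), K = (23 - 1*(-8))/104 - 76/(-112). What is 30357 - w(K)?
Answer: 21583463/711 ≈ 30357.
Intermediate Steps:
K = 711/728 (K = (23 + 8)*(1/104) - 76*(-1/112) = 31*(1/104) + 19/28 = 31/104 + 19/28 = 711/728 ≈ 0.97665)
w(p) = 1/(2*p)
30357 - w(K) = 30357 - 1/(2*711/728) = 30357 - 728/(2*711) = 30357 - 1*364/711 = 30357 - 364/711 = 21583463/711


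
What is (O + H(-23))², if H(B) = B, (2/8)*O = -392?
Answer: 2531281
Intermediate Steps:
O = -1568 (O = 4*(-392) = -1568)
(O + H(-23))² = (-1568 - 23)² = (-1591)² = 2531281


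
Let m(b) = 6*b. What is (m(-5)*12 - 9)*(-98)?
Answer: 36162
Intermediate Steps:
(m(-5)*12 - 9)*(-98) = ((6*(-5))*12 - 9)*(-98) = (-30*12 - 9)*(-98) = (-360 - 9)*(-98) = -369*(-98) = 36162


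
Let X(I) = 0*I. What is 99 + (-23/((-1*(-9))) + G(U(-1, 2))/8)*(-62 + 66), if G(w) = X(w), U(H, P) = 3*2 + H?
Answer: 799/9 ≈ 88.778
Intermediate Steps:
X(I) = 0
U(H, P) = 6 + H
G(w) = 0
99 + (-23/((-1*(-9))) + G(U(-1, 2))/8)*(-62 + 66) = 99 + (-23/((-1*(-9))) + 0/8)*(-62 + 66) = 99 + (-23/9 + 0*(1/8))*4 = 99 + (-23*1/9 + 0)*4 = 99 + (-23/9 + 0)*4 = 99 - 23/9*4 = 99 - 92/9 = 799/9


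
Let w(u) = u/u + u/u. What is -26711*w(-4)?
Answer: -53422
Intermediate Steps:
w(u) = 2 (w(u) = 1 + 1 = 2)
-26711*w(-4) = -26711*2 = -53422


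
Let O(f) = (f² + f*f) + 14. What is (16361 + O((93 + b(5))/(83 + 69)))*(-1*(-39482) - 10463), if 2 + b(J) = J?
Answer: 171550548597/361 ≈ 4.7521e+8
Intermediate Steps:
b(J) = -2 + J
O(f) = 14 + 2*f² (O(f) = (f² + f²) + 14 = 2*f² + 14 = 14 + 2*f²)
(16361 + O((93 + b(5))/(83 + 69)))*(-1*(-39482) - 10463) = (16361 + (14 + 2*((93 + (-2 + 5))/(83 + 69))²))*(-1*(-39482) - 10463) = (16361 + (14 + 2*((93 + 3)/152)²))*(39482 - 10463) = (16361 + (14 + 2*(96*(1/152))²))*29019 = (16361 + (14 + 2*(12/19)²))*29019 = (16361 + (14 + 2*(144/361)))*29019 = (16361 + (14 + 288/361))*29019 = (16361 + 5342/361)*29019 = (5911663/361)*29019 = 171550548597/361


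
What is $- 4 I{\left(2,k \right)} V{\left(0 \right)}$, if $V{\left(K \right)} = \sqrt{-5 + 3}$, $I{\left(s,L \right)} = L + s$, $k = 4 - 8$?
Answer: $8 i \sqrt{2} \approx 11.314 i$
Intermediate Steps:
$k = -4$ ($k = 4 - 8 = -4$)
$V{\left(K \right)} = i \sqrt{2}$ ($V{\left(K \right)} = \sqrt{-2} = i \sqrt{2}$)
$- 4 I{\left(2,k \right)} V{\left(0 \right)} = - 4 \left(-4 + 2\right) i \sqrt{2} = \left(-4\right) \left(-2\right) i \sqrt{2} = 8 i \sqrt{2}$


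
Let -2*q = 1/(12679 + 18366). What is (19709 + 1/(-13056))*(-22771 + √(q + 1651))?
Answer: -5859449728013/13056 + 257320703*√6364882471010/810647040 ≈ -4.4799e+8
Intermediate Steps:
q = -1/62090 (q = -1/(2*(12679 + 18366)) = -½/31045 = -½*1/31045 = -1/62090 ≈ -1.6106e-5)
(19709 + 1/(-13056))*(-22771 + √(q + 1651)) = (19709 + 1/(-13056))*(-22771 + √(-1/62090 + 1651)) = (19709 - 1/13056)*(-22771 + √(102510589/62090)) = 257320703*(-22771 + √6364882471010/62090)/13056 = -5859449728013/13056 + 257320703*√6364882471010/810647040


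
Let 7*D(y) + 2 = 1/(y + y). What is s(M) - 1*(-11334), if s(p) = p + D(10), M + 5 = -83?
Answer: 1574401/140 ≈ 11246.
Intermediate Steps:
M = -88 (M = -5 - 83 = -88)
D(y) = -2/7 + 1/(14*y) (D(y) = -2/7 + 1/(7*(y + y)) = -2/7 + 1/(7*((2*y))) = -2/7 + (1/(2*y))/7 = -2/7 + 1/(14*y))
s(p) = -39/140 + p (s(p) = p + (1/14)*(1 - 4*10)/10 = p + (1/14)*(⅒)*(1 - 40) = p + (1/14)*(⅒)*(-39) = p - 39/140 = -39/140 + p)
s(M) - 1*(-11334) = (-39/140 - 88) - 1*(-11334) = -12359/140 + 11334 = 1574401/140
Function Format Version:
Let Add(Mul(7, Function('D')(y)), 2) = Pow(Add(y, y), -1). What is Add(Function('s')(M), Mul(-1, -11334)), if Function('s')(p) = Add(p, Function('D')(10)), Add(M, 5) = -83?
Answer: Rational(1574401, 140) ≈ 11246.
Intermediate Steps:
M = -88 (M = Add(-5, -83) = -88)
Function('D')(y) = Add(Rational(-2, 7), Mul(Rational(1, 14), Pow(y, -1))) (Function('D')(y) = Add(Rational(-2, 7), Mul(Rational(1, 7), Pow(Add(y, y), -1))) = Add(Rational(-2, 7), Mul(Rational(1, 7), Pow(Mul(2, y), -1))) = Add(Rational(-2, 7), Mul(Rational(1, 7), Mul(Rational(1, 2), Pow(y, -1)))) = Add(Rational(-2, 7), Mul(Rational(1, 14), Pow(y, -1))))
Function('s')(p) = Add(Rational(-39, 140), p) (Function('s')(p) = Add(p, Mul(Rational(1, 14), Pow(10, -1), Add(1, Mul(-4, 10)))) = Add(p, Mul(Rational(1, 14), Rational(1, 10), Add(1, -40))) = Add(p, Mul(Rational(1, 14), Rational(1, 10), -39)) = Add(p, Rational(-39, 140)) = Add(Rational(-39, 140), p))
Add(Function('s')(M), Mul(-1, -11334)) = Add(Add(Rational(-39, 140), -88), Mul(-1, -11334)) = Add(Rational(-12359, 140), 11334) = Rational(1574401, 140)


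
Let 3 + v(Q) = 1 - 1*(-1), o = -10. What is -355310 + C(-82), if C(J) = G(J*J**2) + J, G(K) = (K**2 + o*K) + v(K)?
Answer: 304011829711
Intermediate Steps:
v(Q) = -1 (v(Q) = -3 + (1 - 1*(-1)) = -3 + (1 + 1) = -3 + 2 = -1)
G(K) = -1 + K**2 - 10*K (G(K) = (K**2 - 10*K) - 1 = -1 + K**2 - 10*K)
C(J) = -1 + J + J**6 - 10*J**3 (C(J) = (-1 + (J*J**2)**2 - 10*J*J**2) + J = (-1 + (J**3)**2 - 10*J**3) + J = (-1 + J**6 - 10*J**3) + J = -1 + J + J**6 - 10*J**3)
-355310 + C(-82) = -355310 + (-1 - 82 + (-82)**6 - 10*(-82)**3) = -355310 + (-1 - 82 + 304006671424 - 10*(-551368)) = -355310 + (-1 - 82 + 304006671424 + 5513680) = -355310 + 304012185021 = 304011829711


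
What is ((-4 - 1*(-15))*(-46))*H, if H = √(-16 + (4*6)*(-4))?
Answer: -2024*I*√7 ≈ -5355.0*I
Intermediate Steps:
H = 4*I*√7 (H = √(-16 + 24*(-4)) = √(-16 - 96) = √(-112) = 4*I*√7 ≈ 10.583*I)
((-4 - 1*(-15))*(-46))*H = ((-4 - 1*(-15))*(-46))*(4*I*√7) = ((-4 + 15)*(-46))*(4*I*√7) = (11*(-46))*(4*I*√7) = -2024*I*√7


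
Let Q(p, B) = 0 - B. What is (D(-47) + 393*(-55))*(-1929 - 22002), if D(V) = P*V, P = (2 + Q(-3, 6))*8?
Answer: 481276341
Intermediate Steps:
Q(p, B) = -B
P = -32 (P = (2 - 1*6)*8 = (2 - 6)*8 = -4*8 = -32)
D(V) = -32*V
(D(-47) + 393*(-55))*(-1929 - 22002) = (-32*(-47) + 393*(-55))*(-1929 - 22002) = (1504 - 21615)*(-23931) = -20111*(-23931) = 481276341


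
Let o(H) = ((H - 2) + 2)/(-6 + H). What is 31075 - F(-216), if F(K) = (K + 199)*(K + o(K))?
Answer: 1014523/37 ≈ 27420.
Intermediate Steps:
o(H) = H/(-6 + H) (o(H) = ((-2 + H) + 2)/(-6 + H) = H/(-6 + H))
F(K) = (199 + K)*(K + K/(-6 + K)) (F(K) = (K + 199)*(K + K/(-6 + K)) = (199 + K)*(K + K/(-6 + K)))
31075 - F(-216) = 31075 - (-216)*(-995 + (-216)² + 194*(-216))/(-6 - 216) = 31075 - (-216)*(-995 + 46656 - 41904)/(-222) = 31075 - (-216)*(-1)*3757/222 = 31075 - 1*135252/37 = 31075 - 135252/37 = 1014523/37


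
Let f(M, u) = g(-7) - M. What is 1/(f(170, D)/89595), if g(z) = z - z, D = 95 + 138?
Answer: -17919/34 ≈ -527.03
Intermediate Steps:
D = 233
g(z) = 0
f(M, u) = -M (f(M, u) = 0 - M = -M)
1/(f(170, D)/89595) = 1/(-1*170/89595) = 1/(-170*1/89595) = 1/(-34/17919) = -17919/34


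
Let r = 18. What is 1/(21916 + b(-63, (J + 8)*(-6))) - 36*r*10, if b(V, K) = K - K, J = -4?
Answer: -142015679/21916 ≈ -6480.0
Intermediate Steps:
b(V, K) = 0
1/(21916 + b(-63, (J + 8)*(-6))) - 36*r*10 = 1/(21916 + 0) - 36*18*10 = 1/21916 - 648*10 = 1/21916 - 6480 = -142015679/21916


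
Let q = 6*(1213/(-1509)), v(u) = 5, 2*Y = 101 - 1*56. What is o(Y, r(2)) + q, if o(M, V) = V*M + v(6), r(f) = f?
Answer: 22724/503 ≈ 45.177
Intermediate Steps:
Y = 45/2 (Y = (101 - 1*56)/2 = (101 - 56)/2 = (1/2)*45 = 45/2 ≈ 22.500)
o(M, V) = 5 + M*V (o(M, V) = V*M + 5 = M*V + 5 = 5 + M*V)
q = -2426/503 (q = 6*(1213*(-1/1509)) = 6*(-1213/1509) = -2426/503 ≈ -4.8231)
o(Y, r(2)) + q = (5 + (45/2)*2) - 2426/503 = (5 + 45) - 2426/503 = 50 - 2426/503 = 22724/503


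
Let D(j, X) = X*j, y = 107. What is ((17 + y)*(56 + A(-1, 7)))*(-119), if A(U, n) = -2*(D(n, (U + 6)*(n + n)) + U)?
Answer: 13605032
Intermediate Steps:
A(U, n) = -2*U - 4*n**2*(6 + U) (A(U, n) = -2*(((U + 6)*(n + n))*n + U) = -2*(((6 + U)*(2*n))*n + U) = -2*((2*n*(6 + U))*n + U) = -2*(2*n**2*(6 + U) + U) = -2*(U + 2*n**2*(6 + U)) = -2*U - 4*n**2*(6 + U))
((17 + y)*(56 + A(-1, 7)))*(-119) = ((17 + 107)*(56 + (-2*(-1) - 4*7**2*(6 - 1))))*(-119) = (124*(56 + (2 - 4*49*5)))*(-119) = (124*(56 + (2 - 980)))*(-119) = (124*(56 - 978))*(-119) = (124*(-922))*(-119) = -114328*(-119) = 13605032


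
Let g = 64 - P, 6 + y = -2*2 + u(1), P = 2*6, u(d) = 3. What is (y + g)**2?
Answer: 2025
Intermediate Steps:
P = 12
y = -7 (y = -6 + (-2*2 + 3) = -6 + (-4 + 3) = -6 - 1 = -7)
g = 52 (g = 64 - 1*12 = 64 - 12 = 52)
(y + g)**2 = (-7 + 52)**2 = 45**2 = 2025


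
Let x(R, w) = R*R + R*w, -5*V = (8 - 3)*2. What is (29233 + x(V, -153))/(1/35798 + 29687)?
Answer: 1057580314/1062735227 ≈ 0.99515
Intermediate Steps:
V = -2 (V = -(8 - 3)*2/5 = -2 ≈ -2.0000)
x(R, w) = R² + R*w
(29233 + x(V, -153))/(1/35798 + 29687) = (29233 - 2*(-2 - 153))/(1/35798 + 29687) = (29233 - 2*(-155))/(1/35798 + 29687) = (29233 + 310)/(1062735227/35798) = 29543*(35798/1062735227) = 1057580314/1062735227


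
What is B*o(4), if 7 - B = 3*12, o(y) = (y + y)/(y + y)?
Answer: -29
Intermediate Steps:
o(y) = 1 (o(y) = (2*y)/((2*y)) = (2*y)*(1/(2*y)) = 1)
B = -29 (B = 7 - 3*12 = 7 - 1*36 = 7 - 36 = -29)
B*o(4) = -29*1 = -29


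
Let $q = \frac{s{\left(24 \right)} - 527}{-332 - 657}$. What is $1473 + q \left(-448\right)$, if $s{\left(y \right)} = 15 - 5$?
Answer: $\frac{1225181}{989} \approx 1238.8$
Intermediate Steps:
$s{\left(y \right)} = 10$ ($s{\left(y \right)} = 15 - 5 = 10$)
$q = \frac{517}{989}$ ($q = \frac{10 - 527}{-332 - 657} = - \frac{517}{-989} = \left(-517\right) \left(- \frac{1}{989}\right) = \frac{517}{989} \approx 0.52275$)
$1473 + q \left(-448\right) = 1473 + \frac{517}{989} \left(-448\right) = 1473 - \frac{231616}{989} = \frac{1225181}{989}$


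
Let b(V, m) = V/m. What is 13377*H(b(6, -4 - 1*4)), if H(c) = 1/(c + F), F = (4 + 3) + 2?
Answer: 17836/11 ≈ 1621.5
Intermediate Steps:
F = 9 (F = 7 + 2 = 9)
H(c) = 1/(9 + c) (H(c) = 1/(c + 9) = 1/(9 + c))
13377*H(b(6, -4 - 1*4)) = 13377/(9 + 6/(-4 - 1*4)) = 13377/(9 + 6/(-4 - 4)) = 13377/(9 + 6/(-8)) = 13377/(9 + 6*(-⅛)) = 13377/(9 - ¾) = 13377/(33/4) = 13377*(4/33) = 17836/11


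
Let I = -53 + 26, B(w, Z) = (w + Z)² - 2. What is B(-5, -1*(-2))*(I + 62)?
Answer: 245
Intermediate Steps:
B(w, Z) = -2 + (Z + w)² (B(w, Z) = (Z + w)² - 2 = -2 + (Z + w)²)
I = -27
B(-5, -1*(-2))*(I + 62) = (-2 + (-1*(-2) - 5)²)*(-27 + 62) = (-2 + (2 - 5)²)*35 = (-2 + (-3)²)*35 = (-2 + 9)*35 = 7*35 = 245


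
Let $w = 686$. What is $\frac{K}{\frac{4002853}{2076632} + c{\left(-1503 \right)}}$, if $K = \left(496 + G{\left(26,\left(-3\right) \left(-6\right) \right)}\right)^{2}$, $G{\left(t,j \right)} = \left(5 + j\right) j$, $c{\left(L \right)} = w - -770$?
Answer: $\frac{343931791840}{605515809} \approx 568.0$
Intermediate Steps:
$c{\left(L \right)} = 1456$ ($c{\left(L \right)} = 686 - -770 = 686 + 770 = 1456$)
$G{\left(t,j \right)} = j \left(5 + j\right)$
$K = 828100$ ($K = \left(496 + \left(-3\right) \left(-6\right) \left(5 - -18\right)\right)^{2} = \left(496 + 18 \left(5 + 18\right)\right)^{2} = \left(496 + 18 \cdot 23\right)^{2} = \left(496 + 414\right)^{2} = 910^{2} = 828100$)
$\frac{K}{\frac{4002853}{2076632} + c{\left(-1503 \right)}} = \frac{828100}{\frac{4002853}{2076632} + 1456} = \frac{828100}{\frac{3027579045}{2076632}} = 828100 \cdot \frac{2076632}{3027579045} = \frac{343931791840}{605515809}$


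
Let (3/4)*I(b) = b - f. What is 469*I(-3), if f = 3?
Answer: -3752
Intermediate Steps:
I(b) = -4 + 4*b/3 (I(b) = 4*(b - 1*3)/3 = 4*(b - 3)/3 = 4*(-3 + b)/3 = -4 + 4*b/3)
469*I(-3) = 469*(-4 + (4/3)*(-3)) = 469*(-4 - 4) = 469*(-8) = -3752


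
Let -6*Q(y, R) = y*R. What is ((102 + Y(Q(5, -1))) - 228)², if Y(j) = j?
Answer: 564001/36 ≈ 15667.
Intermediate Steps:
Q(y, R) = -R*y/6 (Q(y, R) = -y*R/6 = -R*y/6)
((102 + Y(Q(5, -1))) - 228)² = ((102 - ⅙*(-1)*5) - 228)² = ((102 + ⅚) - 228)² = (617/6 - 228)² = (-751/6)² = 564001/36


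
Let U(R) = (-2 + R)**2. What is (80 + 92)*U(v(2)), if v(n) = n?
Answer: 0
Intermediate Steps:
(80 + 92)*U(v(2)) = (80 + 92)*(-2 + 2)**2 = 172*0**2 = 172*0 = 0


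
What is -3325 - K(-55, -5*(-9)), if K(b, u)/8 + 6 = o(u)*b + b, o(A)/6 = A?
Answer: 115963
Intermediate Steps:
o(A) = 6*A
K(b, u) = -48 + 8*b + 48*b*u (K(b, u) = -48 + 8*((6*u)*b + b) = -48 + 8*(6*b*u + b) = -48 + 8*(b + 6*b*u) = -48 + (8*b + 48*b*u) = -48 + 8*b + 48*b*u)
-3325 - K(-55, -5*(-9)) = -3325 - (-48 + 8*(-55) + 48*(-55)*(-5*(-9))) = -3325 - (-48 - 440 + 48*(-55)*45) = -3325 - (-48 - 440 - 118800) = -3325 - 1*(-119288) = -3325 + 119288 = 115963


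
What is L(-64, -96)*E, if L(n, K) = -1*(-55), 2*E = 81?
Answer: 4455/2 ≈ 2227.5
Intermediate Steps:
E = 81/2 (E = (½)*81 = 81/2 ≈ 40.500)
L(n, K) = 55
L(-64, -96)*E = 55*(81/2) = 4455/2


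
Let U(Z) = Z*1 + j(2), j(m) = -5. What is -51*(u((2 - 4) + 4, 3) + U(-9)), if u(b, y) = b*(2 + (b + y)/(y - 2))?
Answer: 0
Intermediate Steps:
U(Z) = -5 + Z (U(Z) = Z*1 - 5 = Z - 5 = -5 + Z)
u(b, y) = b*(2 + (b + y)/(-2 + y))
-51*(u((2 - 4) + 4, 3) + U(-9)) = -51*(((2 - 4) + 4)*(-4 + ((2 - 4) + 4) + 3*3)/(-2 + 3) + (-5 - 9)) = -51*((-2 + 4)*(-4 + (-2 + 4) + 9)/1 - 14) = -51*(2*1*(-4 + 2 + 9) - 14) = -51*(2*1*7 - 14) = -51*(14 - 14) = -51*0 = 0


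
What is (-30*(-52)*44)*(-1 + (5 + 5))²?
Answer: 5559840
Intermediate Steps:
(-30*(-52)*44)*(-1 + (5 + 5))² = (1560*44)*(-1 + 10)² = 68640*9² = 68640*81 = 5559840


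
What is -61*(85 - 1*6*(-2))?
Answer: -5917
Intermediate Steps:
-61*(85 - 1*6*(-2)) = -61*(85 - 6*(-2)) = -61*(85 + 12) = -61*97 = -5917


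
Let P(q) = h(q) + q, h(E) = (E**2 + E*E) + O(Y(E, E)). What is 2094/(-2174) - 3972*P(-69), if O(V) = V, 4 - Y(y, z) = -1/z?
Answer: -939116248097/25001 ≈ -3.7563e+7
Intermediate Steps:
Y(y, z) = 4 + 1/z (Y(y, z) = 4 - (-1)/z = 4 + 1/z)
h(E) = 4 + 1/E + 2*E**2 (h(E) = (E**2 + E*E) + (4 + 1/E) = (E**2 + E**2) + (4 + 1/E) = 2*E**2 + (4 + 1/E) = 4 + 1/E + 2*E**2)
P(q) = 4 + q + 1/q + 2*q**2 (P(q) = (4 + 1/q + 2*q**2) + q = 4 + q + 1/q + 2*q**2)
2094/(-2174) - 3972*P(-69) = 2094/(-2174) - 3972/(1/(4 - 69 + 1/(-69) + 2*(-69)**2)) = 2094*(-1/2174) - 3972/(1/(4 - 69 - 1/69 + 2*4761)) = -1047/1087 - 3972/(1/(4 - 69 - 1/69 + 9522)) = -1047/1087 - 3972/(1/(652532/69)) = -1047/1087 - 3972/69/652532 = -1047/1087 - 3972*652532/69 = -1047/1087 - 863952368/23 = -939116248097/25001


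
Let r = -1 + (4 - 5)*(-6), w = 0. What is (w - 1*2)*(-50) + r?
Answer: 105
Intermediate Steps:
r = 5 (r = -1 - 1*(-6) = -1 + 6 = 5)
(w - 1*2)*(-50) + r = (0 - 1*2)*(-50) + 5 = (0 - 2)*(-50) + 5 = -2*(-50) + 5 = 100 + 5 = 105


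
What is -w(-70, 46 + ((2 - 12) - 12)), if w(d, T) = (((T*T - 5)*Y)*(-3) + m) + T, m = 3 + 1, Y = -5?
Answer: -8593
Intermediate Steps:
m = 4
w(d, T) = -71 + T + 15*T² (w(d, T) = (((T*T - 5)*(-5))*(-3) + 4) + T = (((T² - 5)*(-5))*(-3) + 4) + T = (((-5 + T²)*(-5))*(-3) + 4) + T = ((25 - 5*T²)*(-3) + 4) + T = ((-75 + 15*T²) + 4) + T = (-71 + 15*T²) + T = -71 + T + 15*T²)
-w(-70, 46 + ((2 - 12) - 12)) = -(-71 + (46 + ((2 - 12) - 12)) + 15*(46 + ((2 - 12) - 12))²) = -(-71 + (46 + (-10 - 12)) + 15*(46 + (-10 - 12))²) = -(-71 + (46 - 22) + 15*(46 - 22)²) = -(-71 + 24 + 15*24²) = -(-71 + 24 + 15*576) = -(-71 + 24 + 8640) = -1*8593 = -8593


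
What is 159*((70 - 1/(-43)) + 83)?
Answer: 1046220/43 ≈ 24331.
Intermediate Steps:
159*((70 - 1/(-43)) + 83) = 159*((70 - 1*(-1/43)) + 83) = 159*((70 + 1/43) + 83) = 159*(3011/43 + 83) = 159*(6580/43) = 1046220/43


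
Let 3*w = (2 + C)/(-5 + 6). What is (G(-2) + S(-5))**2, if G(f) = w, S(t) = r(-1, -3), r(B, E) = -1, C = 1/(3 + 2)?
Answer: 16/225 ≈ 0.071111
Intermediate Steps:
C = 1/5 ≈ 0.20000
S(t) = -1
w = 11/15 (w = ((2 + 1/5)/(-5 + 6))/3 = ((11/5)/1)/3 = ((11/5)*1)/3 = (1/3)*(11/5) = 11/15 ≈ 0.73333)
G(f) = 11/15
(G(-2) + S(-5))**2 = (11/15 - 1)**2 = (-4/15)**2 = 16/225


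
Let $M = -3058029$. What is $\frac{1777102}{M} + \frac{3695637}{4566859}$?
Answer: $\frac{289599168805}{1269598841901} \approx 0.2281$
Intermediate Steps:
$\frac{1777102}{M} + \frac{3695637}{4566859} = \frac{1777102}{-3058029} + \frac{3695637}{4566859} = 1777102 \left(- \frac{1}{3058029}\right) + 3695637 \cdot \frac{1}{4566859} = - \frac{1777102}{3058029} + \frac{335967}{415169} = \frac{289599168805}{1269598841901}$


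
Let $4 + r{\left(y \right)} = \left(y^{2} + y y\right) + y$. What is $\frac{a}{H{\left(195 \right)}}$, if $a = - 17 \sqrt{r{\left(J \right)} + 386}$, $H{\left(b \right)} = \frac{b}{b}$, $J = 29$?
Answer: $- 17 \sqrt{2093} \approx -777.74$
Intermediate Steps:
$H{\left(b \right)} = 1$
$r{\left(y \right)} = -4 + y + 2 y^{2}$ ($r{\left(y \right)} = -4 + \left(\left(y^{2} + y y\right) + y\right) = -4 + \left(\left(y^{2} + y^{2}\right) + y\right) = -4 + \left(2 y^{2} + y\right) = -4 + \left(y + 2 y^{2}\right) = -4 + y + 2 y^{2}$)
$a = - 17 \sqrt{2093}$ ($a = - 17 \sqrt{\left(-4 + 29 + 2 \cdot 29^{2}\right) + 386} = - 17 \sqrt{\left(-4 + 29 + 2 \cdot 841\right) + 386} = - 17 \sqrt{\left(-4 + 29 + 1682\right) + 386} = - 17 \sqrt{1707 + 386} = - 17 \sqrt{2093} \approx -777.74$)
$\frac{a}{H{\left(195 \right)}} = \frac{\left(-17\right) \sqrt{2093}}{1} = - 17 \sqrt{2093} \cdot 1 = - 17 \sqrt{2093}$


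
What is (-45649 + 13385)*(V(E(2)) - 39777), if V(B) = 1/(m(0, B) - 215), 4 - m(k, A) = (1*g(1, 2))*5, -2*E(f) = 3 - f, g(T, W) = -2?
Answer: 257956422992/201 ≈ 1.2834e+9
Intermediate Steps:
E(f) = -3/2 + f/2 (E(f) = -(3 - f)/2 = -3/2 + f/2)
m(k, A) = 14 (m(k, A) = 4 - 1*(-2)*5 = 4 - (-2)*5 = 4 - 1*(-10) = 4 + 10 = 14)
V(B) = -1/201 (V(B) = 1/(14 - 215) = 1/(-201) = -1/201)
(-45649 + 13385)*(V(E(2)) - 39777) = (-45649 + 13385)*(-1/201 - 39777) = -32264*(-7995178/201) = 257956422992/201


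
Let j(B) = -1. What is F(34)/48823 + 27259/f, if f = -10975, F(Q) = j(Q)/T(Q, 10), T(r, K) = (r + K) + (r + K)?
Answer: -117116232791/47153253400 ≈ -2.4837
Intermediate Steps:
T(r, K) = 2*K + 2*r (T(r, K) = (K + r) + (K + r) = 2*K + 2*r)
F(Q) = -1/(20 + 2*Q) (F(Q) = -1/(2*10 + 2*Q) = -1/(20 + 2*Q))
F(34)/48823 + 27259/f = -1/(20 + 2*34)/48823 + 27259/(-10975) = -1/(20 + 68)*(1/48823) + 27259*(-1/10975) = -1/88*(1/48823) - 27259/10975 = -1*1/88*(1/48823) - 27259/10975 = -1/88*1/48823 - 27259/10975 = -1/4296424 - 27259/10975 = -117116232791/47153253400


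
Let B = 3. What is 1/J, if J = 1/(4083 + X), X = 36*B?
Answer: 4191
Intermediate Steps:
X = 108 (X = 36*3 = 108)
J = 1/4191 (J = 1/(4083 + 108) = 1/4191 ≈ 0.00023861)
1/J = 1/(1/4191) = 4191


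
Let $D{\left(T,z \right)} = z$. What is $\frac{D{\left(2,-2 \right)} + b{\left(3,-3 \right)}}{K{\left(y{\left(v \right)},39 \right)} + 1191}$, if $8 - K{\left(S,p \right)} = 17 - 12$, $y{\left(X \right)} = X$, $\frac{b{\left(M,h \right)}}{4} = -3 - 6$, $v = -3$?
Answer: $- \frac{19}{597} \approx -0.031826$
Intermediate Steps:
$b{\left(M,h \right)} = -36$ ($b{\left(M,h \right)} = 4 \left(-3 - 6\right) = 4 \left(-9\right) = -36$)
$K{\left(S,p \right)} = 3$ ($K{\left(S,p \right)} = 8 - \left(17 - 12\right) = 8 - 5 = 3$)
$\frac{D{\left(2,-2 \right)} + b{\left(3,-3 \right)}}{K{\left(y{\left(v \right)},39 \right)} + 1191} = \frac{-2 - 36}{3 + 1191} = - \frac{38}{1194} = \left(-38\right) \frac{1}{1194} = - \frac{19}{597}$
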